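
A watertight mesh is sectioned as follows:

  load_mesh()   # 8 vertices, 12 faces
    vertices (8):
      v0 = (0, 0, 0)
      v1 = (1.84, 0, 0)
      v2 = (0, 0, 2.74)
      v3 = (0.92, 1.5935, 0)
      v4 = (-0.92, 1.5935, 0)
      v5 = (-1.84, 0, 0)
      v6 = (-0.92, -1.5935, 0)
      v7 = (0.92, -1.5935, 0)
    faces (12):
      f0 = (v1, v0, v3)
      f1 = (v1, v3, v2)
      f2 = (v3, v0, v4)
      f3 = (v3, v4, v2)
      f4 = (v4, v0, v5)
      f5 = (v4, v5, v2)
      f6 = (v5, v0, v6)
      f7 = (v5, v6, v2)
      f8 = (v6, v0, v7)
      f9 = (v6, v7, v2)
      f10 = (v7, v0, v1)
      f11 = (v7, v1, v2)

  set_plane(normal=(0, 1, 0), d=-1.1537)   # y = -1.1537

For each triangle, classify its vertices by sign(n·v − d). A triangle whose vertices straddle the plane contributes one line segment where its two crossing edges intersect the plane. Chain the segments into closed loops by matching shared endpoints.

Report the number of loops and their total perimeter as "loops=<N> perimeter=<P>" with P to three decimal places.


loops=1 perimeter=5.502

Straddling triangles (6 of 12):
  (v5,v0,v6) [++-] → (-0.666083, -1.1537, 0)–(-1.17392, -1.1537, 0)  len=0.5078
  (v5,v6,v2) [+-+] → (-1.17392, -1.1537, 0)–(-0.666083, -1.1537, 0.75623)  len=0.9109
  (v6,v0,v7) [-+-] → (-0.666083, -1.1537, 0)–(0.666083, -1.1537, 0)  len=1.3322
  (v6,v7,v2) [--+] → (0.666083, -1.1537, 0.75623)–(-0.666083, -1.1537, 0.75623)  len=1.3322
  (v7,v0,v1) [-++] → (0.666083, -1.1537, 0)–(1.17392, -1.1537, 0)  len=0.5078
  (v7,v1,v2) [-++] → (1.17392, -1.1537, 0)–(0.666083, -1.1537, 0.75623)  len=0.9109

Chained into 1 loop(s):
  loop 1: 6 segments, perimeter = 5.5018
Total perimeter = 5.502


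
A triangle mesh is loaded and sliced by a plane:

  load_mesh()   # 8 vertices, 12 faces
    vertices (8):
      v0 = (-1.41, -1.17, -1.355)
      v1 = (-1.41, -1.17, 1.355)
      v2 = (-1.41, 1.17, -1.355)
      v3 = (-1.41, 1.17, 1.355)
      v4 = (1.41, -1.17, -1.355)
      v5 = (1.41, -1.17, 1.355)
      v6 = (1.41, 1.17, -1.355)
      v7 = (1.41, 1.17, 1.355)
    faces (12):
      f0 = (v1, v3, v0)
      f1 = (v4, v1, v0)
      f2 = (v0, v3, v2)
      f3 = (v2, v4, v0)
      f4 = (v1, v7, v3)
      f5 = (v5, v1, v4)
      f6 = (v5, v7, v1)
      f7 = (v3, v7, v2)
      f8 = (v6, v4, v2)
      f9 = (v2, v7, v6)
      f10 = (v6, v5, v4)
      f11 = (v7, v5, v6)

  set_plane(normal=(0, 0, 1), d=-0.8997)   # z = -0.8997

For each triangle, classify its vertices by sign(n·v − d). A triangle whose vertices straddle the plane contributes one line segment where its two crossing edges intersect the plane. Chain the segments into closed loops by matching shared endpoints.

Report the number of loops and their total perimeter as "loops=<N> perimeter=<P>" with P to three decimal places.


loops=1 perimeter=10.320

Straddling triangles (8 of 12):
  (v1,v3,v0) [++-] → (-1.41, -0.776863, -0.8997)–(-1.41, -1.17, -0.8997)  len=0.3931
  (v4,v1,v0) [-+-] → (0.936219, -1.17, -0.8997)–(-1.41, -1.17, -0.8997)  len=2.3462
  (v0,v3,v2) [-+-] → (-1.41, -0.776863, -0.8997)–(-1.41, 1.17, -0.8997)  len=1.9469
  (v5,v1,v4) [++-] → (0.936219, -1.17, -0.8997)–(1.41, -1.17, -0.8997)  len=0.4738
  (v3,v7,v2) [++-] → (-0.936219, 1.17, -0.8997)–(-1.41, 1.17, -0.8997)  len=0.4738
  (v2,v7,v6) [-+-] → (-0.936219, 1.17, -0.8997)–(1.41, 1.17, -0.8997)  len=2.3462
  (v6,v5,v4) [-+-] → (1.41, 0.776863, -0.8997)–(1.41, -1.17, -0.8997)  len=1.9469
  (v7,v5,v6) [++-] → (1.41, 0.776863, -0.8997)–(1.41, 1.17, -0.8997)  len=0.3931

Chained into 1 loop(s):
  loop 1: 8 segments, perimeter = 10.3200
Total perimeter = 10.320


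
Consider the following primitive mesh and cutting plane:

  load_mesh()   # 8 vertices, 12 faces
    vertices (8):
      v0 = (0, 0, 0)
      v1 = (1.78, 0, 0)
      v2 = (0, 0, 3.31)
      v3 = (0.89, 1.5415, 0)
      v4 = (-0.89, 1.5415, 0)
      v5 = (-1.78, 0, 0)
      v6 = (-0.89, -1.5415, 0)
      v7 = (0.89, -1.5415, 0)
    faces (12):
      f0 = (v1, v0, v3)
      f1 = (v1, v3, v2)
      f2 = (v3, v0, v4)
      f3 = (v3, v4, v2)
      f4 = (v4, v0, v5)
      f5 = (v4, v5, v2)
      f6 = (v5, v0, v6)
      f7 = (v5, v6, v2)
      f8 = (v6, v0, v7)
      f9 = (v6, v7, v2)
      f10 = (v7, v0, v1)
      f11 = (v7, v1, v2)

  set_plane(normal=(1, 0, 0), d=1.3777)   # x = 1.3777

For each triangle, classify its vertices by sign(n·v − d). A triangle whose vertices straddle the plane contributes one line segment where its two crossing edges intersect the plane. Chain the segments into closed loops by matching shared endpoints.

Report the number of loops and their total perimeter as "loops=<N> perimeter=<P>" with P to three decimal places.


Straddling triangles (4 of 12):
  (v1,v0,v3) [+--] → (1.3777, 0, 0)–(1.3777, 0.696793, 0)  len=0.6968
  (v1,v3,v2) [+--] → (1.3777, 0.696793, 0)–(1.3777, 0, 0.748097)  len=1.0223
  (v7,v0,v1) [--+] → (1.3777, 0, 0)–(1.3777, -0.696793, 0)  len=0.6968
  (v7,v1,v2) [-+-] → (1.3777, -0.696793, 0)–(1.3777, 0, 0.748097)  len=1.0223

Chained into 1 loop(s):
  loop 1: 4 segments, perimeter = 3.4383
Total perimeter = 3.438

loops=1 perimeter=3.438


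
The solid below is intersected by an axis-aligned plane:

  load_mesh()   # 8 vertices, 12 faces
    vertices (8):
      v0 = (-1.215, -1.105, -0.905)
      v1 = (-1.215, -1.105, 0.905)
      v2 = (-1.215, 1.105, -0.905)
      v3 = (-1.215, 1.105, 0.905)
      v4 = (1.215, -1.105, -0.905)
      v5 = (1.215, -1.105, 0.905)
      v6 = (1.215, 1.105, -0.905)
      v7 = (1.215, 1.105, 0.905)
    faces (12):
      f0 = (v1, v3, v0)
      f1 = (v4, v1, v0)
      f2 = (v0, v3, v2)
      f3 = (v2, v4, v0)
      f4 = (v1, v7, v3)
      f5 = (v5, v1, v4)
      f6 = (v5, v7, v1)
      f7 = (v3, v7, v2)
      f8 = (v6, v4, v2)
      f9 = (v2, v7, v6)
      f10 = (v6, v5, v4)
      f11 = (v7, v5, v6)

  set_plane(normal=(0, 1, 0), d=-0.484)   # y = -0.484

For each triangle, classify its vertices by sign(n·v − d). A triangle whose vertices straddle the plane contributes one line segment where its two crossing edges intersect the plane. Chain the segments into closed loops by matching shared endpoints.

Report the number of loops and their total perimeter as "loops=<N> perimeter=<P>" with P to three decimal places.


Straddling triangles (8 of 12):
  (v1,v3,v0) [-+-] → (-1.215, -0.484, 0.905)–(-1.215, -0.484, -0.396398)  len=1.3014
  (v0,v3,v2) [-++] → (-1.215, -0.484, -0.396398)–(-1.215, -0.484, -0.905)  len=0.5086
  (v2,v4,v0) [+--] → (0.532181, -0.484, -0.905)–(-1.215, -0.484, -0.905)  len=1.7472
  (v1,v7,v3) [-++] → (-0.532181, -0.484, 0.905)–(-1.215, -0.484, 0.905)  len=0.6828
  (v5,v7,v1) [-+-] → (1.215, -0.484, 0.905)–(-0.532181, -0.484, 0.905)  len=1.7472
  (v6,v4,v2) [+-+] → (1.215, -0.484, -0.905)–(0.532181, -0.484, -0.905)  len=0.6828
  (v6,v5,v4) [+--] → (1.215, -0.484, 0.396398)–(1.215, -0.484, -0.905)  len=1.3014
  (v7,v5,v6) [+-+] → (1.215, -0.484, 0.905)–(1.215, -0.484, 0.396398)  len=0.5086

Chained into 1 loop(s):
  loop 1: 8 segments, perimeter = 8.4800
Total perimeter = 8.480

loops=1 perimeter=8.480


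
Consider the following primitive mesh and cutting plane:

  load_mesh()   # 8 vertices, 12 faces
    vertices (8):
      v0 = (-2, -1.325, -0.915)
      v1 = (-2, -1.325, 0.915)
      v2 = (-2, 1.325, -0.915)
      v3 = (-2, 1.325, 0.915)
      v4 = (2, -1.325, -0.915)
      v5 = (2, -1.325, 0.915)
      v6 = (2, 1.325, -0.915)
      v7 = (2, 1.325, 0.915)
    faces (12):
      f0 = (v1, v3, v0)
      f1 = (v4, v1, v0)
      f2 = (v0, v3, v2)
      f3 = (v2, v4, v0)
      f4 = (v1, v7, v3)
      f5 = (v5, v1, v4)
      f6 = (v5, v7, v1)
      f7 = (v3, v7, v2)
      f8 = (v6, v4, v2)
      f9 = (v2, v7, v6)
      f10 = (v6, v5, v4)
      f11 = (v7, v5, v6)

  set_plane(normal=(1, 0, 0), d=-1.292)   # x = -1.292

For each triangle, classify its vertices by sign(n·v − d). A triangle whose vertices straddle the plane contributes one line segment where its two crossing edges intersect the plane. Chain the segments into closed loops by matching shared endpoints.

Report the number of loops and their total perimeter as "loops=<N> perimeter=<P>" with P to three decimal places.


loops=1 perimeter=8.960

Straddling triangles (8 of 12):
  (v4,v1,v0) [+--] → (-1.292, -1.325, 0.59109)–(-1.292, -1.325, -0.915)  len=1.5061
  (v2,v4,v0) [-+-] → (-1.292, 0.85595, -0.915)–(-1.292, -1.325, -0.915)  len=2.1810
  (v1,v7,v3) [-+-] → (-1.292, -0.85595, 0.915)–(-1.292, 1.325, 0.915)  len=2.1810
  (v5,v1,v4) [+-+] → (-1.292, -1.325, 0.915)–(-1.292, -1.325, 0.59109)  len=0.3239
  (v5,v7,v1) [++-] → (-1.292, -0.85595, 0.915)–(-1.292, -1.325, 0.915)  len=0.4691
  (v3,v7,v2) [-+-] → (-1.292, 1.325, 0.915)–(-1.292, 1.325, -0.59109)  len=1.5061
  (v6,v4,v2) [++-] → (-1.292, 0.85595, -0.915)–(-1.292, 1.325, -0.915)  len=0.4691
  (v2,v7,v6) [-++] → (-1.292, 1.325, -0.59109)–(-1.292, 1.325, -0.915)  len=0.3239

Chained into 1 loop(s):
  loop 1: 8 segments, perimeter = 8.9600
Total perimeter = 8.960


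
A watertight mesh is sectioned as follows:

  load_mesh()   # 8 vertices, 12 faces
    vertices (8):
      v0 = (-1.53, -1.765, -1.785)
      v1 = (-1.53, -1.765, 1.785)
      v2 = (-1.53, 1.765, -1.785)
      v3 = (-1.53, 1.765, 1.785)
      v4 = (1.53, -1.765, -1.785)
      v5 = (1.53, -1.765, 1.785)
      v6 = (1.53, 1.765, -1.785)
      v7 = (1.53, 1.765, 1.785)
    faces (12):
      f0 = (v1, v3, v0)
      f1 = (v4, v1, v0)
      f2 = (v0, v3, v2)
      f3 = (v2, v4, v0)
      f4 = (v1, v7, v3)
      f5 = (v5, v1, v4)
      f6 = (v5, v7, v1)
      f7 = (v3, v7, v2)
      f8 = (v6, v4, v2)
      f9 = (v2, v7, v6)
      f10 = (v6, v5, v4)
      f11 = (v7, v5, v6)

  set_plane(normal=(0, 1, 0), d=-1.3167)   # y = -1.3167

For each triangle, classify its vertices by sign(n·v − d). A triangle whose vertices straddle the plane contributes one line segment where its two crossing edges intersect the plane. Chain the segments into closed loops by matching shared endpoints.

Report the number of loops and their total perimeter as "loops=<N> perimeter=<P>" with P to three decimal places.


Straddling triangles (8 of 12):
  (v1,v3,v0) [-+-] → (-1.53, -1.3167, 1.785)–(-1.53, -1.3167, -1.33162)  len=3.1166
  (v0,v3,v2) [-++] → (-1.53, -1.3167, -1.33162)–(-1.53, -1.3167, -1.785)  len=0.4534
  (v2,v4,v0) [+--] → (1.14139, -1.3167, -1.785)–(-1.53, -1.3167, -1.785)  len=2.6714
  (v1,v7,v3) [-++] → (-1.14139, -1.3167, 1.785)–(-1.53, -1.3167, 1.785)  len=0.3886
  (v5,v7,v1) [-+-] → (1.53, -1.3167, 1.785)–(-1.14139, -1.3167, 1.785)  len=2.6714
  (v6,v4,v2) [+-+] → (1.53, -1.3167, -1.785)–(1.14139, -1.3167, -1.785)  len=0.3886
  (v6,v5,v4) [+--] → (1.53, -1.3167, 1.33162)–(1.53, -1.3167, -1.785)  len=3.1166
  (v7,v5,v6) [+-+] → (1.53, -1.3167, 1.785)–(1.53, -1.3167, 1.33162)  len=0.4534

Chained into 1 loop(s):
  loop 1: 8 segments, perimeter = 13.2600
Total perimeter = 13.260

loops=1 perimeter=13.260


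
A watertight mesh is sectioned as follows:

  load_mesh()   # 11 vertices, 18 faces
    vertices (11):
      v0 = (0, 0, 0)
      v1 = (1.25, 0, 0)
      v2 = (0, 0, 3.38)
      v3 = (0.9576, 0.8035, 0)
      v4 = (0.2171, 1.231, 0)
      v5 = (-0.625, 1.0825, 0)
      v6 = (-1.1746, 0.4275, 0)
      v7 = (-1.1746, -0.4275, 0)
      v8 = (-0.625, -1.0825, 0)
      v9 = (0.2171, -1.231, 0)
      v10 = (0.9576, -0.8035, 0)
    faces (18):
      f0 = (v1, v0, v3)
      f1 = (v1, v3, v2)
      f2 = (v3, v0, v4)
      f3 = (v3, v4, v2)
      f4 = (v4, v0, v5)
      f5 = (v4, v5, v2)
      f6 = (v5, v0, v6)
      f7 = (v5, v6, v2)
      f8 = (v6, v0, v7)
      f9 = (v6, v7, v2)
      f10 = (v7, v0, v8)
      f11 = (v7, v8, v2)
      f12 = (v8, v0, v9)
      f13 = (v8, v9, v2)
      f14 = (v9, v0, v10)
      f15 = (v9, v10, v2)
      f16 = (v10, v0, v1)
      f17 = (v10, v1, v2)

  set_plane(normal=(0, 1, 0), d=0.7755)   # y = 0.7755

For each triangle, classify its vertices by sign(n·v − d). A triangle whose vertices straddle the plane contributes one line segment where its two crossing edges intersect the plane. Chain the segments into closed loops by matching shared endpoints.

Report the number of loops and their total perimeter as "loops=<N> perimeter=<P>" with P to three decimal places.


Straddling triangles (8 of 18):
  (v1,v0,v3) [--+] → (0.92423, 0.7755, 0)–(0.967789, 0.7755, 0)  len=0.0436
  (v1,v3,v2) [-+-] → (0.967789, 0.7755, 0)–(0.92423, 0.7755, 0.117785)  len=0.1256
  (v3,v0,v4) [+-+] → (0.92423, 0.7755, 0)–(0.136768, 0.7755, 0)  len=0.7875
  (v3,v4,v2) [++-] → (0.136768, 0.7755, 1.25068)–(0.92423, 0.7755, 0.117785)  len=1.3797
  (v4,v0,v5) [+-+] → (0.136768, 0.7755, 0)–(-0.447748, 0.7755, 0)  len=0.5845
  (v4,v5,v2) [++-] → (-0.447748, 0.7755, 0.958577)–(0.136768, 0.7755, 1.25068)  len=0.6534
  (v5,v0,v6) [+--] → (-0.447748, 0.7755, 0)–(-0.882599, 0.7755, 0)  len=0.4349
  (v5,v6,v2) [+--] → (-0.882599, 0.7755, 0)–(-0.447748, 0.7755, 0.958577)  len=1.0526

Chained into 1 loop(s):
  loop 1: 8 segments, perimeter = 5.0617
Total perimeter = 5.062

loops=1 perimeter=5.062


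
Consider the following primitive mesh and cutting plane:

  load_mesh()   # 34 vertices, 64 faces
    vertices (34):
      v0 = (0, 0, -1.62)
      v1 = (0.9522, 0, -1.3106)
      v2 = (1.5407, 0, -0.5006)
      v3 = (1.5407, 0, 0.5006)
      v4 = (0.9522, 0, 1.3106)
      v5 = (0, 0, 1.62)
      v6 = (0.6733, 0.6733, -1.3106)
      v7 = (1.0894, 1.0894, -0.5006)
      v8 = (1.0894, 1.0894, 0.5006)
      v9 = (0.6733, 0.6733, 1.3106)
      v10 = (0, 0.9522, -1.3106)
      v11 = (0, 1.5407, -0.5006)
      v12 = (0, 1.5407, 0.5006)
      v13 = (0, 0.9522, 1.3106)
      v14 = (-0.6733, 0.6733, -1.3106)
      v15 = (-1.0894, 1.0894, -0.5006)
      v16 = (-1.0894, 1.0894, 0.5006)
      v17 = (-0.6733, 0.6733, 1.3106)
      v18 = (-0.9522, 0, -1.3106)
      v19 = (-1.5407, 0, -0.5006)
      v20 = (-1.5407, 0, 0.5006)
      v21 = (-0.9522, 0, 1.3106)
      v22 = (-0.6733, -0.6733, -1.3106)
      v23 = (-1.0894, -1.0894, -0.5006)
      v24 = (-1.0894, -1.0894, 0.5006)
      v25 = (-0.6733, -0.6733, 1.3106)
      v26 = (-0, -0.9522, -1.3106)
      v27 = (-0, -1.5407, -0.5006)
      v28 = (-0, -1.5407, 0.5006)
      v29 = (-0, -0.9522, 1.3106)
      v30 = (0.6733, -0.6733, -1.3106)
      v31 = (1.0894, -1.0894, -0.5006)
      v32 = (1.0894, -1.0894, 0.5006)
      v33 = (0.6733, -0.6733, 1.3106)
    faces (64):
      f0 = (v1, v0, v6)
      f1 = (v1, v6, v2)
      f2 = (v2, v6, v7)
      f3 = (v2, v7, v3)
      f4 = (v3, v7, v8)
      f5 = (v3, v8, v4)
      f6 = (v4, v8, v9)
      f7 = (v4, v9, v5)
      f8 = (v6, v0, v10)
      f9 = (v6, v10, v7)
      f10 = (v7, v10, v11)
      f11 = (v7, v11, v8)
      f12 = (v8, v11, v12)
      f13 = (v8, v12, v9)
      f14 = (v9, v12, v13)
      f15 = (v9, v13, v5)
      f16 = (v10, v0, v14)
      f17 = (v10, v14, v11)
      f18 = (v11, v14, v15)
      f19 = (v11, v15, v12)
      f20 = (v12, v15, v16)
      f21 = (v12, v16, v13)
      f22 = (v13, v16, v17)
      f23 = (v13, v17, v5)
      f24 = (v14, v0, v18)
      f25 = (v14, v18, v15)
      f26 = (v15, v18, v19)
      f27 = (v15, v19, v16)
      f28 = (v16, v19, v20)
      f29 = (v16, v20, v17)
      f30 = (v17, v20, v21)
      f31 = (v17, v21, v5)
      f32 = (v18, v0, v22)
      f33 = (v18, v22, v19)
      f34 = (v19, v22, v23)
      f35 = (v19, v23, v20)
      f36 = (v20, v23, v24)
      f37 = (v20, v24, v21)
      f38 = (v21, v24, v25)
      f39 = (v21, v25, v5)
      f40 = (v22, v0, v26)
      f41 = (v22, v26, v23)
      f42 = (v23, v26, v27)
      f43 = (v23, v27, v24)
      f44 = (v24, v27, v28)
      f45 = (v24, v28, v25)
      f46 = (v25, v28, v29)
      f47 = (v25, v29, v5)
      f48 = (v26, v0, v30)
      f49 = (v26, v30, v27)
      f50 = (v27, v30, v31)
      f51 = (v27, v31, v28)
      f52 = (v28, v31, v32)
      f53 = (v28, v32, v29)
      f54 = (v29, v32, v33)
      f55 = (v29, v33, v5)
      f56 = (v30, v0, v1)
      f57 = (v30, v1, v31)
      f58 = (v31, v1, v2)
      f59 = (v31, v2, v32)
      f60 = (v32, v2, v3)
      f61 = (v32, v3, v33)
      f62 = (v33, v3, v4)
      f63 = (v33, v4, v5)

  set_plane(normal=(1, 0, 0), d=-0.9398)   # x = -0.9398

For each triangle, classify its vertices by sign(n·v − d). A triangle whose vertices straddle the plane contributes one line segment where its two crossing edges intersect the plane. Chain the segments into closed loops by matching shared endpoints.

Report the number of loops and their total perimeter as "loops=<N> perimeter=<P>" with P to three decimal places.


Straddling triangles (20 of 64):
  (v11,v14,v15) [++-] → (-0.9398, 0.9398, -0.791818)–(-0.9398, 1.15137, -0.5006)  len=0.3600
  (v11,v15,v12) [+-+] → (-0.9398, 1.15137, -0.5006)–(-0.9398, 1.15137, -0.363112)  len=0.1375
  (v12,v15,v16) [+--] → (-0.9398, 1.15137, -0.363112)–(-0.9398, 1.15137, 0.5006)  len=0.8637
  (v12,v16,v13) [+-+] → (-0.9398, 1.15137, 0.5006)–(-0.9398, 1.07056, 0.611832)  len=0.1375
  (v13,v16,v17) [+-+] → (-0.9398, 1.07056, 0.611832)–(-0.9398, 0.9398, 0.791818)  len=0.2225
  (v14,v0,v18) [++-] → (-0.9398, 0, -1.31463)–(-0.9398, 0.0299352, -1.3106)  len=0.0302
  (v14,v18,v15) [+--] → (-0.9398, 0.0299352, -1.3106)–(-0.9398, 0.9398, -0.791818)  len=1.0474
  (v16,v20,v17) [--+] → (-0.9398, 0.466435, 1.06174)–(-0.9398, 0.9398, 0.791818)  len=0.5449
  (v17,v20,v21) [+--] → (-0.9398, 0.466435, 1.06174)–(-0.9398, 0.0299352, 1.3106)  len=0.5025
  (v17,v21,v5) [+-+] → (-0.9398, 0.0299352, 1.3106)–(-0.9398, 0, 1.31463)  len=0.0302
  (v18,v0,v22) [-++] → (-0.9398, 0, -1.31463)–(-0.9398, -0.0299352, -1.3106)  len=0.0302
  (v18,v22,v19) [-+-] → (-0.9398, -0.0299352, -1.3106)–(-0.9398, -0.466435, -1.06174)  len=0.5025
  (v19,v22,v23) [-+-] → (-0.9398, -0.466435, -1.06174)–(-0.9398, -0.9398, -0.791818)  len=0.5449
  (v21,v24,v25) [--+] → (-0.9398, -0.9398, 0.791818)–(-0.9398, -0.0299352, 1.3106)  len=1.0474
  (v21,v25,v5) [-++] → (-0.9398, -0.0299352, 1.3106)–(-0.9398, 0, 1.31463)  len=0.0302
  (v22,v26,v23) [++-] → (-0.9398, -1.07056, -0.611832)–(-0.9398, -0.9398, -0.791818)  len=0.2225
  (v23,v26,v27) [-++] → (-0.9398, -1.07056, -0.611832)–(-0.9398, -1.15137, -0.5006)  len=0.1375
  (v23,v27,v24) [-+-] → (-0.9398, -1.15137, -0.5006)–(-0.9398, -1.15137, 0.363112)  len=0.8637
  (v24,v27,v28) [-++] → (-0.9398, -1.15137, 0.363112)–(-0.9398, -1.15137, 0.5006)  len=0.1375
  (v24,v28,v25) [-++] → (-0.9398, -1.15137, 0.5006)–(-0.9398, -0.9398, 0.791818)  len=0.3600

Chained into 1 loop(s):
  loop 1: 20 segments, perimeter = 7.7526
Total perimeter = 7.753

loops=1 perimeter=7.753


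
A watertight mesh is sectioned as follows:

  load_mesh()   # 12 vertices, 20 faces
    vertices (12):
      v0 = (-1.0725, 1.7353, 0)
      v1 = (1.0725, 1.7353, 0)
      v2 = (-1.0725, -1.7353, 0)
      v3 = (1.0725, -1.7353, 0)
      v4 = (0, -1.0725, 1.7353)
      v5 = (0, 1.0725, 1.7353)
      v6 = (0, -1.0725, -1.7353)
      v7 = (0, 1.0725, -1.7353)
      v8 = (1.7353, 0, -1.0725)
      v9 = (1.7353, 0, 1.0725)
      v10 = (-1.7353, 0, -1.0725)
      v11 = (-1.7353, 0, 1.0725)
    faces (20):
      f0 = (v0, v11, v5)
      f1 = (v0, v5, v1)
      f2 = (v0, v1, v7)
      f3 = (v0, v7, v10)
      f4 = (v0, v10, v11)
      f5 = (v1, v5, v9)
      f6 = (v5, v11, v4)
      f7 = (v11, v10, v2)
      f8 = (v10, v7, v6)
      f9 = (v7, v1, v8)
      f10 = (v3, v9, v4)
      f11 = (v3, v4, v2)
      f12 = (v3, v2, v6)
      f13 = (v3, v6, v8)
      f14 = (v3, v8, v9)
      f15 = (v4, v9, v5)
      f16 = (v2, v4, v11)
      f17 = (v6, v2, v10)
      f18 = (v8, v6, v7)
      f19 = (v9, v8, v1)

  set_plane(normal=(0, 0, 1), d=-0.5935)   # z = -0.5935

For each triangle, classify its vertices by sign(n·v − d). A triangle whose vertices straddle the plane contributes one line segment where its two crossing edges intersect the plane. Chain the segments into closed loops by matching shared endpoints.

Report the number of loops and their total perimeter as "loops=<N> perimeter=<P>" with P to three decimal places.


loops=1 perimeter=10.291

Straddling triangles (10 of 20):
  (v0,v1,v7) [++-] → (0.705688, 1.50861, -0.5935)–(-0.705688, 1.50861, -0.5935)  len=1.4114
  (v0,v7,v10) [+--] → (-0.705688, 1.50861, -0.5935)–(-1.43928, 0.77502, -0.5935)  len=1.0375
  (v0,v10,v11) [+-+] → (-1.43928, 0.77502, -0.5935)–(-1.7353, 0, -0.5935)  len=0.8296
  (v11,v10,v2) [+-+] → (-1.7353, 0, -0.5935)–(-1.43928, -0.77502, -0.5935)  len=0.8296
  (v7,v1,v8) [-+-] → (0.705688, 1.50861, -0.5935)–(1.43928, 0.77502, -0.5935)  len=1.0375
  (v3,v2,v6) [++-] → (-0.705688, -1.50861, -0.5935)–(0.705688, -1.50861, -0.5935)  len=1.4114
  (v3,v6,v8) [+--] → (0.705688, -1.50861, -0.5935)–(1.43928, -0.77502, -0.5935)  len=1.0375
  (v3,v8,v9) [+-+] → (1.43928, -0.77502, -0.5935)–(1.7353, 0, -0.5935)  len=0.8296
  (v6,v2,v10) [-+-] → (-0.705688, -1.50861, -0.5935)–(-1.43928, -0.77502, -0.5935)  len=1.0375
  (v9,v8,v1) [+-+] → (1.7353, 0, -0.5935)–(1.43928, 0.77502, -0.5935)  len=0.8296

Chained into 1 loop(s):
  loop 1: 10 segments, perimeter = 10.2911
Total perimeter = 10.291


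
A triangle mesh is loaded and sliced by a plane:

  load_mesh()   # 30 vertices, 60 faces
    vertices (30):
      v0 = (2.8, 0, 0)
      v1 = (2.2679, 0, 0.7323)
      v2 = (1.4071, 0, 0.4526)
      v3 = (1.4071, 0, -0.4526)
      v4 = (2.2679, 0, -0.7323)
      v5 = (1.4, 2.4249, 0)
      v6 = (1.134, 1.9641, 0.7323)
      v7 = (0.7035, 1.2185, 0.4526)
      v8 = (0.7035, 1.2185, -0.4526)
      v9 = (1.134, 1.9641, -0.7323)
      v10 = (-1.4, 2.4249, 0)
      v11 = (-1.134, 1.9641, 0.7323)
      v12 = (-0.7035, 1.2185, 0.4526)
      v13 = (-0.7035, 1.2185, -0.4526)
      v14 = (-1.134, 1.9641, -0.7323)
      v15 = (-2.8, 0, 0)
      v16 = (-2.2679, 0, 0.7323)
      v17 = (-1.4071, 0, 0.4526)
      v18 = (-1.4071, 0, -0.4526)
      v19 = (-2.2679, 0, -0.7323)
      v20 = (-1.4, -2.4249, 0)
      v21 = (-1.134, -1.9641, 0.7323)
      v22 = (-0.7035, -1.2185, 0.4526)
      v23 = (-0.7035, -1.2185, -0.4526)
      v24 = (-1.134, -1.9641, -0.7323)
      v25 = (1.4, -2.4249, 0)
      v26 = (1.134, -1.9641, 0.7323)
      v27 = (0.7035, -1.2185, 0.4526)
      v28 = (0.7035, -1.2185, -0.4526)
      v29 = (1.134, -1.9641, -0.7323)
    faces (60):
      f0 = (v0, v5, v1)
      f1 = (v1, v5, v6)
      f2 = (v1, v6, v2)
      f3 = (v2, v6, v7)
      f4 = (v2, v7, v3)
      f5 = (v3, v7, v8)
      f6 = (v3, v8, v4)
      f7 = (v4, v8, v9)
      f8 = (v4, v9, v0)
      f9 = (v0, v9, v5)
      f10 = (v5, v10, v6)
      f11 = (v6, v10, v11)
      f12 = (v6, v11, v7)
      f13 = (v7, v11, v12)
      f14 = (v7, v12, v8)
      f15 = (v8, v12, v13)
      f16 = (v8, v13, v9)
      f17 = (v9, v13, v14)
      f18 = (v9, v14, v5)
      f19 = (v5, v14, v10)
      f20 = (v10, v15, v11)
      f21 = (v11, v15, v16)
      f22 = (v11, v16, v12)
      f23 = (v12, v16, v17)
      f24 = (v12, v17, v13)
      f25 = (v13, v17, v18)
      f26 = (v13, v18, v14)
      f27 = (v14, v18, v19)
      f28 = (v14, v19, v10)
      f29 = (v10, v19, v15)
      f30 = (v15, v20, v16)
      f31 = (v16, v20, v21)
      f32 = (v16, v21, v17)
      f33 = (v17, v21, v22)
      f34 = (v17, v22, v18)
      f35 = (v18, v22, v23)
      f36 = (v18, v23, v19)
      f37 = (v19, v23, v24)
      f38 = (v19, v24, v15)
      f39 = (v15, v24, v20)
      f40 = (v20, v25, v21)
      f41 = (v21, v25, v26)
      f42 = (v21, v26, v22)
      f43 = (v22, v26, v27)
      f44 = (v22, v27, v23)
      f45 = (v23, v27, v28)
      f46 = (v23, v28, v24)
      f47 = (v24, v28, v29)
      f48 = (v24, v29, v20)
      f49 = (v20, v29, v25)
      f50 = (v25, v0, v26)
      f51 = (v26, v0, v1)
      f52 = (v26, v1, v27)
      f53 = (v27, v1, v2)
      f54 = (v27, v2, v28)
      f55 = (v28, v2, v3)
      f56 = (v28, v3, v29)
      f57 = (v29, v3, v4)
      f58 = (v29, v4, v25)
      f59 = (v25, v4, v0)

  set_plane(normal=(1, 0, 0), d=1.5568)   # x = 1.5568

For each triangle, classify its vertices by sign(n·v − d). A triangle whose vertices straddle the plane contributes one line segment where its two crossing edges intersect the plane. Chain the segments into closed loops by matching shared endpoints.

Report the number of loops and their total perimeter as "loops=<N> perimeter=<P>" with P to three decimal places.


loops=1 perimeter=9.721

Straddling triangles (14 of 60):
  (v0,v5,v1) [+-+] → (1.5568, 2.15331, 0)–(1.5568, 1.9868, 0.132302)  len=0.2127
  (v1,v5,v6) [+--] → (1.5568, 1.9868, 0.132302)–(1.5568, 1.23174, 0.7323)  len=0.9644
  (v1,v6,v2) [+--] → (1.5568, 1.23174, 0.7323)–(1.5568, 0, 0.501242)  len=1.2532
  (v3,v8,v4) [--+] → (1.5568, 0.553871, -0.605162)–(1.5568, 0, -0.501242)  len=0.5635
  (v4,v8,v9) [+--] → (1.5568, 0.553871, -0.605162)–(1.5568, 1.23174, -0.7323)  len=0.6897
  (v4,v9,v0) [+-+] → (1.5568, 1.23174, -0.7323)–(1.5568, 1.46565, -0.546456)  len=0.2987
  (v0,v9,v5) [+--] → (1.5568, 1.46565, -0.546456)–(1.5568, 2.15331, 0)  len=0.8783
  (v25,v0,v26) [-+-] → (1.5568, -2.15331, 0)–(1.5568, -1.46565, 0.546456)  len=0.8783
  (v26,v0,v1) [-++] → (1.5568, -1.46565, 0.546456)–(1.5568, -1.23174, 0.7323)  len=0.2987
  (v26,v1,v27) [-+-] → (1.5568, -1.23174, 0.7323)–(1.5568, -0.553871, 0.605162)  len=0.6897
  (v27,v1,v2) [-+-] → (1.5568, -0.553871, 0.605162)–(1.5568, 0, 0.501242)  len=0.5635
  (v29,v3,v4) [--+] → (1.5568, 0, -0.501242)–(1.5568, -1.23174, -0.7323)  len=1.2532
  (v29,v4,v25) [-+-] → (1.5568, -1.23174, -0.7323)–(1.5568, -1.9868, -0.132302)  len=0.9644
  (v25,v4,v0) [-++] → (1.5568, -1.9868, -0.132302)–(1.5568, -2.15331, 0)  len=0.2127

Chained into 1 loop(s):
  loop 1: 14 segments, perimeter = 9.7213
Total perimeter = 9.721


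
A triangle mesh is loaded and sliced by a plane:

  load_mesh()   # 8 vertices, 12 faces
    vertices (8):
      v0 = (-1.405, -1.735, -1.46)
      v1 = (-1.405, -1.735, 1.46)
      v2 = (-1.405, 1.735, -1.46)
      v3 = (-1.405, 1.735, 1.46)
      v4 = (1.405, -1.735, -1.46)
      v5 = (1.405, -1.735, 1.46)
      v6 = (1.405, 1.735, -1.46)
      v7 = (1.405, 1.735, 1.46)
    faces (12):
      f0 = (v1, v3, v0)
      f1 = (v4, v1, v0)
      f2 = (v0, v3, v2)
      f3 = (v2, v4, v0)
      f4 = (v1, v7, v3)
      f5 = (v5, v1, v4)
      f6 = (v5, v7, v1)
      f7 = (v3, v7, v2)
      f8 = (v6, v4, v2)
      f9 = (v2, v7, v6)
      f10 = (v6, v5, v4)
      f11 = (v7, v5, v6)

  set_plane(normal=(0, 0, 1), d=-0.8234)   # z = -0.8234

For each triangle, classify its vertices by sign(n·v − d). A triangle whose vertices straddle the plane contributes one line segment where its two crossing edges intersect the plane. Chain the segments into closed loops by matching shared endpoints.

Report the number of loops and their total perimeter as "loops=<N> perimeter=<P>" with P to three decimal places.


loops=1 perimeter=12.560

Straddling triangles (8 of 12):
  (v1,v3,v0) [++-] → (-1.405, -0.978492, -0.8234)–(-1.405, -1.735, -0.8234)  len=0.7565
  (v4,v1,v0) [-+-] → (0.792382, -1.735, -0.8234)–(-1.405, -1.735, -0.8234)  len=2.1974
  (v0,v3,v2) [-+-] → (-1.405, -0.978492, -0.8234)–(-1.405, 1.735, -0.8234)  len=2.7135
  (v5,v1,v4) [++-] → (0.792382, -1.735, -0.8234)–(1.405, -1.735, -0.8234)  len=0.6126
  (v3,v7,v2) [++-] → (-0.792382, 1.735, -0.8234)–(-1.405, 1.735, -0.8234)  len=0.6126
  (v2,v7,v6) [-+-] → (-0.792382, 1.735, -0.8234)–(1.405, 1.735, -0.8234)  len=2.1974
  (v6,v5,v4) [-+-] → (1.405, 0.978492, -0.8234)–(1.405, -1.735, -0.8234)  len=2.7135
  (v7,v5,v6) [++-] → (1.405, 0.978492, -0.8234)–(1.405, 1.735, -0.8234)  len=0.7565

Chained into 1 loop(s):
  loop 1: 8 segments, perimeter = 12.5600
Total perimeter = 12.560


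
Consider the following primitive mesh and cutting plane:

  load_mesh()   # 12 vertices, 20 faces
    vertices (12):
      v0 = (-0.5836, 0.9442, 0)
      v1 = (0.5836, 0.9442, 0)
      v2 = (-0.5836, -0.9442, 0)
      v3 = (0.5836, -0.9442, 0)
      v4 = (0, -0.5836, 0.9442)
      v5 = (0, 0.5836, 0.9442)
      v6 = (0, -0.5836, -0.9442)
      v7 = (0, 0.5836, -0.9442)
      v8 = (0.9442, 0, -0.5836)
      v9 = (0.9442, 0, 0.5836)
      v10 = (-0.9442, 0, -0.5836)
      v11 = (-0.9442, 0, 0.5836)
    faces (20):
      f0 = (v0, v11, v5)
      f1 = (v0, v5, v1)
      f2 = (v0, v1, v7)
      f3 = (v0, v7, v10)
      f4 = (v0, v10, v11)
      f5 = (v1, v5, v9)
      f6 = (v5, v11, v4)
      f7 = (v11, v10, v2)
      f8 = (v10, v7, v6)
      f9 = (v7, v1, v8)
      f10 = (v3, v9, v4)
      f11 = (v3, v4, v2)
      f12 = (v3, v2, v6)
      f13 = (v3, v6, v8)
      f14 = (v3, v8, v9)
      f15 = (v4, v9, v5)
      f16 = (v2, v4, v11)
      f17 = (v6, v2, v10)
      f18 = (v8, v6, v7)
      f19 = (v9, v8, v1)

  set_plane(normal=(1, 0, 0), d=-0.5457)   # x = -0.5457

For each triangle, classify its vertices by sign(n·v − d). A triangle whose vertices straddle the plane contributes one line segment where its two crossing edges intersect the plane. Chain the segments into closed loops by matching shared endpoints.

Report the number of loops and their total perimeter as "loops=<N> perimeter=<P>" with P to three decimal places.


Straddling triangles (10 of 20):
  (v0,v11,v5) [--+] → (-0.5457, 0.246309, 0.735791)–(-0.5457, 0.920782, 0.061318)  len=0.9538
  (v0,v5,v1) [-++] → (-0.5457, 0.920782, 0.061318)–(-0.5457, 0.9442, 0)  len=0.0656
  (v0,v1,v7) [-++] → (-0.5457, 0.9442, 0)–(-0.5457, 0.920782, -0.061318)  len=0.0656
  (v0,v7,v10) [-+-] → (-0.5457, 0.920782, -0.061318)–(-0.5457, 0.246309, -0.735791)  len=0.9538
  (v5,v11,v4) [+-+] → (-0.5457, 0.246309, 0.735791)–(-0.5457, -0.246309, 0.735791)  len=0.4926
  (v10,v7,v6) [-++] → (-0.5457, 0.246309, -0.735791)–(-0.5457, -0.246309, -0.735791)  len=0.4926
  (v3,v4,v2) [++-] → (-0.5457, -0.920782, 0.061318)–(-0.5457, -0.9442, 0)  len=0.0656
  (v3,v2,v6) [+-+] → (-0.5457, -0.9442, 0)–(-0.5457, -0.920782, -0.061318)  len=0.0656
  (v2,v4,v11) [-+-] → (-0.5457, -0.920782, 0.061318)–(-0.5457, -0.246309, 0.735791)  len=0.9538
  (v6,v2,v10) [+--] → (-0.5457, -0.920782, -0.061318)–(-0.5457, -0.246309, -0.735791)  len=0.9538

Chained into 1 loop(s):
  loop 1: 10 segments, perimeter = 5.0632
Total perimeter = 5.063

loops=1 perimeter=5.063


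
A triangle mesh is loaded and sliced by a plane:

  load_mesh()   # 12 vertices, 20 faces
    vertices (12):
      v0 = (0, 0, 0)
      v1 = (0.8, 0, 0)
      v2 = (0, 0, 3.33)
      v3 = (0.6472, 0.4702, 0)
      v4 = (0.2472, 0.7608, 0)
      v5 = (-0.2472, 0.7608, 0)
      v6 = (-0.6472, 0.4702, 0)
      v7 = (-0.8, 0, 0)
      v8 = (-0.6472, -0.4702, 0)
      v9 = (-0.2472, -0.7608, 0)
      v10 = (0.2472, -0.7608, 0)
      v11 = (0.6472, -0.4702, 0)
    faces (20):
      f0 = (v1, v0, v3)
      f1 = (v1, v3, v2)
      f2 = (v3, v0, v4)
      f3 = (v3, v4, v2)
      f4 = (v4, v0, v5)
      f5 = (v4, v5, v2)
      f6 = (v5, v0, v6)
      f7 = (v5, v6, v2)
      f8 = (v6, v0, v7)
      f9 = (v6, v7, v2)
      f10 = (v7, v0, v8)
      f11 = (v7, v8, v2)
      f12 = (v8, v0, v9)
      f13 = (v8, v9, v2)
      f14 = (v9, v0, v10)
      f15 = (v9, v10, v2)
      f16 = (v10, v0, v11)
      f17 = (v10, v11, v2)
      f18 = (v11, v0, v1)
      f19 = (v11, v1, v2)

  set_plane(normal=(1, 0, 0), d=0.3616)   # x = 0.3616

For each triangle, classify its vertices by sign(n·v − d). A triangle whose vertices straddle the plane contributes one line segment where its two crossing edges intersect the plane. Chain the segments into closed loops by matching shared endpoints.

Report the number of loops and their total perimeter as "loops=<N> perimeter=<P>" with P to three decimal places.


loops=1 perimeter=5.293

Straddling triangles (8 of 20):
  (v1,v0,v3) [+-+] → (0.3616, 0, 0)–(0.3616, 0.262708, 0)  len=0.2627
  (v1,v3,v2) [++-] → (0.3616, 0.262708, 1.46948)–(0.3616, 0, 1.82484)  len=0.4419
  (v3,v0,v4) [+--] → (0.3616, 0.262708, 0)–(0.3616, 0.677688, 0)  len=0.4150
  (v3,v4,v2) [+--] → (0.3616, 0.677688, 0)–(0.3616, 0.262708, 1.46948)  len=1.5270
  (v10,v0,v11) [--+] → (0.3616, -0.262708, 0)–(0.3616, -0.677688, 0)  len=0.4150
  (v10,v11,v2) [-+-] → (0.3616, -0.677688, 0)–(0.3616, -0.262708, 1.46948)  len=1.5270
  (v11,v0,v1) [+-+] → (0.3616, -0.262708, 0)–(0.3616, 0, 0)  len=0.2627
  (v11,v1,v2) [++-] → (0.3616, 0, 1.82484)–(0.3616, -0.262708, 1.46948)  len=0.4419

Chained into 1 loop(s):
  loop 1: 8 segments, perimeter = 5.2931
Total perimeter = 5.293


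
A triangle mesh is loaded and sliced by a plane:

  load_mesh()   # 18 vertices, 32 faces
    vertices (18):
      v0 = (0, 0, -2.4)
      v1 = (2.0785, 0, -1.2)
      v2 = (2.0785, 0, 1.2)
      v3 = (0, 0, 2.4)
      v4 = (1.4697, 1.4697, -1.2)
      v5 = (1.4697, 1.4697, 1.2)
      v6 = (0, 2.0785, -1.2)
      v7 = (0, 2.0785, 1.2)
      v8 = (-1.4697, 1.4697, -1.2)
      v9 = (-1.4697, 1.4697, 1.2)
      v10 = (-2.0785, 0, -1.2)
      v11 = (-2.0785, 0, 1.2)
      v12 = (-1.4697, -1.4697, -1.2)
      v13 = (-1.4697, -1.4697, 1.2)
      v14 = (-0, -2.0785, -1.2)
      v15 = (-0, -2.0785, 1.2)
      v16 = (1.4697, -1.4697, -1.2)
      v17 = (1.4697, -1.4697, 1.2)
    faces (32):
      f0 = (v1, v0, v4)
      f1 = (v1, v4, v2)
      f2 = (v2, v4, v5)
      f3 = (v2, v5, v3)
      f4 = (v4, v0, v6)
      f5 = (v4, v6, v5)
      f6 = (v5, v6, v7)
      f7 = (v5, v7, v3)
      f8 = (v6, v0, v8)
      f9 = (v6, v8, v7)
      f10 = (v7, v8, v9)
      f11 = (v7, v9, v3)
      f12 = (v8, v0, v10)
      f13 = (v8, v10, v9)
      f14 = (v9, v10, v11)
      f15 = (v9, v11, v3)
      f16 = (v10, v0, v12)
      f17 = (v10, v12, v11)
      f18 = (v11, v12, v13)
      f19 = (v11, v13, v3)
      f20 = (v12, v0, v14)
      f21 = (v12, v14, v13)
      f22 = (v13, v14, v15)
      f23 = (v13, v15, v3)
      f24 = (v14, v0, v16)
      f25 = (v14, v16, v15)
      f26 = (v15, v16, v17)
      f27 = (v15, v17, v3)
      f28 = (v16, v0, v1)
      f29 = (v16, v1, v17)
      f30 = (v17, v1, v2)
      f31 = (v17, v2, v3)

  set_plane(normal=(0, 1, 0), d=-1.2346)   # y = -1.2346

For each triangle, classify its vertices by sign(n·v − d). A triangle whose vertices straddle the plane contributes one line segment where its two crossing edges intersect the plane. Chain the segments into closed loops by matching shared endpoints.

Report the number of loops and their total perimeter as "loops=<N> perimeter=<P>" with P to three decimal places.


Straddling triangles (12 of 32):
  (v10,v0,v12) [++-] → (-1.2346, -1.2346, -1.39196)–(-1.56709, -1.2346, -1.2)  len=0.3839
  (v10,v12,v11) [+-+] → (-1.56709, -1.2346, -1.2)–(-1.56709, -1.2346, -0.816085)  len=0.3839
  (v11,v12,v13) [+--] → (-1.56709, -1.2346, -0.816085)–(-1.56709, -1.2346, 1.2)  len=2.0161
  (v11,v13,v3) [+-+] → (-1.56709, -1.2346, 1.2)–(-1.2346, -1.2346, 1.39196)  len=0.3839
  (v12,v0,v14) [-+-] → (-1.2346, -1.2346, -1.39196)–(0, -1.2346, -1.68722)  len=1.2694
  (v13,v15,v3) [--+] → (0, -1.2346, 1.68722)–(-1.2346, -1.2346, 1.39196)  len=1.2694
  (v14,v0,v16) [-+-] → (0, -1.2346, -1.68722)–(1.2346, -1.2346, -1.39196)  len=1.2694
  (v15,v17,v3) [--+] → (1.2346, -1.2346, 1.39196)–(0, -1.2346, 1.68722)  len=1.2694
  (v16,v0,v1) [-++] → (1.2346, -1.2346, -1.39196)–(1.56709, -1.2346, -1.2)  len=0.3839
  (v16,v1,v17) [-+-] → (1.56709, -1.2346, -1.2)–(1.56709, -1.2346, 0.816085)  len=2.0161
  (v17,v1,v2) [-++] → (1.56709, -1.2346, 0.816085)–(1.56709, -1.2346, 1.2)  len=0.3839
  (v17,v2,v3) [-++] → (1.56709, -1.2346, 1.2)–(1.2346, -1.2346, 1.39196)  len=0.3839

Chained into 1 loop(s):
  loop 1: 12 segments, perimeter = 11.4133
Total perimeter = 11.413

loops=1 perimeter=11.413


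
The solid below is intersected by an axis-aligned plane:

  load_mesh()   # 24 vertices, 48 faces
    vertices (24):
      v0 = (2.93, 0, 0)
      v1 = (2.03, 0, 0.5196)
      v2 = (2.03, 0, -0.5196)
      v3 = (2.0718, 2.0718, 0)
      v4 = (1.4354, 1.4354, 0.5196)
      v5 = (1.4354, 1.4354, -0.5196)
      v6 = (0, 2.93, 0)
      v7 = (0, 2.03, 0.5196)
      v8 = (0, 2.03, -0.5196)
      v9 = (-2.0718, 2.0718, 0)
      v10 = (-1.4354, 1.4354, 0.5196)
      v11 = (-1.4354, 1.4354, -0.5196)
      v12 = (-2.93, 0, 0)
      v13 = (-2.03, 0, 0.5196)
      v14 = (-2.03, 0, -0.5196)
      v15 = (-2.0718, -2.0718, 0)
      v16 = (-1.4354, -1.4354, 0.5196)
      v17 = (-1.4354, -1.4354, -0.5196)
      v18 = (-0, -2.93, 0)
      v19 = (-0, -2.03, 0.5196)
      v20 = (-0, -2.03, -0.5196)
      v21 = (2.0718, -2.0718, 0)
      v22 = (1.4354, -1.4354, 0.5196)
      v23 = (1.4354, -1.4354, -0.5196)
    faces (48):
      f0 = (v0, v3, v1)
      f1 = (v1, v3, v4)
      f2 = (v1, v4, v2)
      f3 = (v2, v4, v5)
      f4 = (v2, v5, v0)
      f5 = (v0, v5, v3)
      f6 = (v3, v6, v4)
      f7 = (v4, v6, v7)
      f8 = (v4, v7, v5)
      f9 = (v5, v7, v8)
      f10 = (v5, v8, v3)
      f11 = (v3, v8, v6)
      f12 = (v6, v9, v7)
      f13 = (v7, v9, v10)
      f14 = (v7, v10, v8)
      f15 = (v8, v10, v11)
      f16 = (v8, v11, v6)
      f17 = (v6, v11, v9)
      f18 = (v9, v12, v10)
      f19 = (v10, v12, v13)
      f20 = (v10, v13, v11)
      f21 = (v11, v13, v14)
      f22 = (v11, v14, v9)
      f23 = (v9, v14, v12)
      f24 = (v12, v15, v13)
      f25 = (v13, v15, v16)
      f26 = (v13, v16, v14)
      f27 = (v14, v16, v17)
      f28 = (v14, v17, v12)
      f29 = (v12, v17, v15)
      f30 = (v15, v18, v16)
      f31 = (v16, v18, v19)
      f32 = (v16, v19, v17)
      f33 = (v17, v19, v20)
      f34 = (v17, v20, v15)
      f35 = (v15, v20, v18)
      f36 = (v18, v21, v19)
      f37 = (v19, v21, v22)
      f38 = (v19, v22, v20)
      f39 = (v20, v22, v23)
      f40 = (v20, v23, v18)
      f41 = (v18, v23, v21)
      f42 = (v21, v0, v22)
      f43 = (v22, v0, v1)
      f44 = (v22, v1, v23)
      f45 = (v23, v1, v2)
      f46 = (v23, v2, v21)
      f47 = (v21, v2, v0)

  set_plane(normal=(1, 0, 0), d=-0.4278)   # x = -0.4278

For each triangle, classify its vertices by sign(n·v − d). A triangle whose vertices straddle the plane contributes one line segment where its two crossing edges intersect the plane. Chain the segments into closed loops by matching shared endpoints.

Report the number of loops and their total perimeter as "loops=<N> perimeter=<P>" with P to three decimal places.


loops=2 perimeter=6.235

Straddling triangles (12 of 48):
  (v6,v9,v7) [+-+] → (-0.4278, 2.75279, 0)–(-0.4278, 2.03863, 0.412309)  len=0.8246
  (v7,v9,v10) [+--] → (-0.4278, 2.03863, 0.412309)–(-0.4278, 1.85279, 0.5196)  len=0.2146
  (v7,v10,v8) [+-+] → (-0.4278, 1.85279, 0.5196)–(-0.4278, 1.85279, -0.209882)  len=0.7295
  (v8,v10,v11) [+--] → (-0.4278, 1.85279, -0.209882)–(-0.4278, 1.85279, -0.5196)  len=0.3097
  (v8,v11,v6) [+-+] → (-0.4278, 1.85279, -0.5196)–(-0.4278, 2.48456, -0.154859)  len=0.7295
  (v6,v11,v9) [+--] → (-0.4278, 2.48456, -0.154859)–(-0.4278, 2.75279, 0)  len=0.3097
  (v15,v18,v16) [-+-] → (-0.4278, -2.75279, 0)–(-0.4278, -2.48456, 0.154859)  len=0.3097
  (v16,v18,v19) [-++] → (-0.4278, -2.48456, 0.154859)–(-0.4278, -1.85279, 0.5196)  len=0.7295
  (v16,v19,v17) [-+-] → (-0.4278, -1.85279, 0.5196)–(-0.4278, -1.85279, 0.209882)  len=0.3097
  (v17,v19,v20) [-++] → (-0.4278, -1.85279, 0.209882)–(-0.4278, -1.85279, -0.5196)  len=0.7295
  (v17,v20,v15) [-+-] → (-0.4278, -1.85279, -0.5196)–(-0.4278, -2.03863, -0.412309)  len=0.2146
  (v15,v20,v18) [-++] → (-0.4278, -2.03863, -0.412309)–(-0.4278, -2.75279, 0)  len=0.8246

Chained into 2 loop(s):
  loop 1: 6 segments, perimeter = 3.1177
  loop 2: 6 segments, perimeter = 3.1177
Total perimeter = 6.235


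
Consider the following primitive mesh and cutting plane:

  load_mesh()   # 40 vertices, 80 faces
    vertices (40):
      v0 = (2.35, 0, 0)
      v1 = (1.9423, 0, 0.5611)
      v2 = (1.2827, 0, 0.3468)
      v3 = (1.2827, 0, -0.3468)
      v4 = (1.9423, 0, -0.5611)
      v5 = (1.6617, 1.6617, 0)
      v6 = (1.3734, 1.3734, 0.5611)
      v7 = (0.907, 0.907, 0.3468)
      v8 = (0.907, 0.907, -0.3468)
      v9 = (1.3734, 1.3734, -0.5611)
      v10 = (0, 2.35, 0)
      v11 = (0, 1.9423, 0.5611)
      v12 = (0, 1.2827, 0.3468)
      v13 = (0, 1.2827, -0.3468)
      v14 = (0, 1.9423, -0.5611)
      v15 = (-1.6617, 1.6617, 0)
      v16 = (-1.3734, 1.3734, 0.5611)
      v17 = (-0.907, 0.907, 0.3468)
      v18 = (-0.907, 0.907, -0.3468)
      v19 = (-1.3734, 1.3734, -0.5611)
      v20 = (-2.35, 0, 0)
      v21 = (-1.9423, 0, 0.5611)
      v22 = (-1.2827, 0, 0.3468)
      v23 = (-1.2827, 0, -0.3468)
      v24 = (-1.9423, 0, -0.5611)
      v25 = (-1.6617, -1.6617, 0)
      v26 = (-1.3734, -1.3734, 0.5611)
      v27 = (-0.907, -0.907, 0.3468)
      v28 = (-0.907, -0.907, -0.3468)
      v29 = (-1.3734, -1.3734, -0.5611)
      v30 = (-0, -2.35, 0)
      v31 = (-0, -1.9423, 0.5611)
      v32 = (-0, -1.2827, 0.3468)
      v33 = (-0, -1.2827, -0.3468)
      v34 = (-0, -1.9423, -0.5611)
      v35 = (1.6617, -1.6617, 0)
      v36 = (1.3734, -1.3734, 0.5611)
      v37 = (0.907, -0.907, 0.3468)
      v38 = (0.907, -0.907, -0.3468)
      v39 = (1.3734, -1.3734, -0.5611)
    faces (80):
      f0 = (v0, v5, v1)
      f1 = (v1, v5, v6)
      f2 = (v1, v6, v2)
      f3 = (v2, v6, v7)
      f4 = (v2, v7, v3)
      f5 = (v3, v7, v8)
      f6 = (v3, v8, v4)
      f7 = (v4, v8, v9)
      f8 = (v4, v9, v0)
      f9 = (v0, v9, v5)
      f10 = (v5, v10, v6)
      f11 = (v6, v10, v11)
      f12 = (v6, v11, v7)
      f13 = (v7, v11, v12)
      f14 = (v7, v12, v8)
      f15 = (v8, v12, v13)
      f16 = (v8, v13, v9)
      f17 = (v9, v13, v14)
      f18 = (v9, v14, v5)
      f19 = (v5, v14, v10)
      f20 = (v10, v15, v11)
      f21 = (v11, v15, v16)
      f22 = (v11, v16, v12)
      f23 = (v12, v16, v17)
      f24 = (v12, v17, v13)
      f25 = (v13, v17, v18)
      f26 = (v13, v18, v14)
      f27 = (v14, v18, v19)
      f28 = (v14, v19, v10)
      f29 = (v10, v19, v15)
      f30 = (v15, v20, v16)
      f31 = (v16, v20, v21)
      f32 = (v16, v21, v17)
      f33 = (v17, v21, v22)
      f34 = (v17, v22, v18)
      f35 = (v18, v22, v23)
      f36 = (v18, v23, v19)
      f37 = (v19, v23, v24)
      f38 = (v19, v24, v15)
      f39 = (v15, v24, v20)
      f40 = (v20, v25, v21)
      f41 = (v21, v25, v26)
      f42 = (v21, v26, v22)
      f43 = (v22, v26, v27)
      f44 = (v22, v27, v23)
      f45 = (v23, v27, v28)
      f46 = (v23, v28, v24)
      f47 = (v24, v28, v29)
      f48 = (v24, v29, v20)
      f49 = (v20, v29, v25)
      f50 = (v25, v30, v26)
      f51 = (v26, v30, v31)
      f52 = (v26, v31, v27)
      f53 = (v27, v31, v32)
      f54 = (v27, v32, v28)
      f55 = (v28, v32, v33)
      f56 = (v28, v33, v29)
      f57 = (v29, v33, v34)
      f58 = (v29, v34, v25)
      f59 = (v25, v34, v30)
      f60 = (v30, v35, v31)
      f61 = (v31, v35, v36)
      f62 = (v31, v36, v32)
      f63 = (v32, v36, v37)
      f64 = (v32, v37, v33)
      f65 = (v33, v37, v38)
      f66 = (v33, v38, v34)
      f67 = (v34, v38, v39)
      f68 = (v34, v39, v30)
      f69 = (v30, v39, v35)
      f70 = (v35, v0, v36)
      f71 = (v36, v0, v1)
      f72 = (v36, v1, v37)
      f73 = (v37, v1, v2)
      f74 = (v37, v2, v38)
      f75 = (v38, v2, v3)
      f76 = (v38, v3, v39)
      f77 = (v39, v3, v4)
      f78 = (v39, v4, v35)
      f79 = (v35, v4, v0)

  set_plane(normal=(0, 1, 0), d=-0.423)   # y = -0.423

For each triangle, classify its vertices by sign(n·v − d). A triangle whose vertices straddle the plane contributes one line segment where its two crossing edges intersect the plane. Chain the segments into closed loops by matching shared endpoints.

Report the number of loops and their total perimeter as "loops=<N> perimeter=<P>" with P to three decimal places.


loops=2 perimeter=6.936

Straddling triangles (20 of 80):
  (v20,v25,v21) [+-+] → (-2.17479, -0.423, 0)–(-1.87087, -0.423, 0.418267)  len=0.5170
  (v21,v25,v26) [+--] → (-1.87087, -0.423, 0.418267)–(-1.76708, -0.423, 0.5611)  len=0.1766
  (v21,v26,v22) [+-+] → (-1.76708, -0.423, 0.5611)–(-1.31064, -0.423, 0.412803)  len=0.4799
  (v22,v26,v27) [+--] → (-1.31064, -0.423, 0.412803)–(-1.10748, -0.423, 0.3468)  len=0.2136
  (v22,v27,v23) [+-+] → (-1.10748, -0.423, 0.3468)–(-1.10748, -0.423, -0.0233239)  len=0.3701
  (v23,v27,v28) [+--] → (-1.10748, -0.423, -0.0233239)–(-1.10748, -0.423, -0.3468)  len=0.3235
  (v23,v28,v24) [+-+] → (-1.10748, -0.423, -0.3468)–(-1.45946, -0.423, -0.461156)  len=0.3701
  (v24,v28,v29) [+--] → (-1.45946, -0.423, -0.461156)–(-1.76708, -0.423, -0.5611)  len=0.3234
  (v24,v29,v20) [+-+] → (-1.76708, -0.423, -0.5611)–(-2.04921, -0.423, -0.172816)  len=0.4800
  (v20,v29,v25) [+--] → (-2.04921, -0.423, -0.172816)–(-2.17479, -0.423, 0)  len=0.2136
  (v35,v0,v36) [-+-] → (2.17479, -0.423, 0)–(2.04921, -0.423, 0.172816)  len=0.2136
  (v36,v0,v1) [-++] → (2.04921, -0.423, 0.172816)–(1.76708, -0.423, 0.5611)  len=0.4800
  (v36,v1,v37) [-+-] → (1.76708, -0.423, 0.5611)–(1.45946, -0.423, 0.461156)  len=0.3234
  (v37,v1,v2) [-++] → (1.45946, -0.423, 0.461156)–(1.10748, -0.423, 0.3468)  len=0.3701
  (v37,v2,v38) [-+-] → (1.10748, -0.423, 0.3468)–(1.10748, -0.423, 0.0233239)  len=0.3235
  (v38,v2,v3) [-++] → (1.10748, -0.423, 0.0233239)–(1.10748, -0.423, -0.3468)  len=0.3701
  (v38,v3,v39) [-+-] → (1.10748, -0.423, -0.3468)–(1.31064, -0.423, -0.412803)  len=0.2136
  (v39,v3,v4) [-++] → (1.31064, -0.423, -0.412803)–(1.76708, -0.423, -0.5611)  len=0.4799
  (v39,v4,v35) [-+-] → (1.76708, -0.423, -0.5611)–(1.87087, -0.423, -0.418267)  len=0.1766
  (v35,v4,v0) [-++] → (1.87087, -0.423, -0.418267)–(2.17479, -0.423, 0)  len=0.5170

Chained into 2 loop(s):
  loop 1: 10 segments, perimeter = 3.4678
  loop 2: 10 segments, perimeter = 3.4678
Total perimeter = 6.936
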